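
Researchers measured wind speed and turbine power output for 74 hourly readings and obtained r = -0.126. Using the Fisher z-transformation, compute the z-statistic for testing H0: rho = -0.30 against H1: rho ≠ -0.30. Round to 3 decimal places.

1.541

Fisher z: atanh(-0.126) = -0.126673, atanh(-0.30) = -0.309520
z = (z_r − z_0)·√(n−3) = (-0.126673 − (-0.309520))·√71 = 0.182847 · 8.426150 = 1.541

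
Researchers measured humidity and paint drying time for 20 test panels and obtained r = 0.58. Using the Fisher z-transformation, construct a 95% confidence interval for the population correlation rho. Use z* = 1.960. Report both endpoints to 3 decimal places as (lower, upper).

(0.185, 0.814)

Fisher z: z_r = atanh(r) = ½·ln((1+0.58)/(1−0.58)) = 0.662463
SE(z) = 1/√(n−3) = 1/√17 = 0.242536
95% ⇒ z* = 1.960; margin = 1.960·0.242536 = 0.475371
CI on z-scale: (0.187092, 1.137834)
Back-transform: tanh(0.187092) = 0.184939, tanh(1.137834) = 0.813683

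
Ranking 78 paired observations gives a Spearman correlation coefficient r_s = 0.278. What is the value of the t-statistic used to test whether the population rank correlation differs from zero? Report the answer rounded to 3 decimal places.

2.523

1 − r_s² = 1 − 0.077284 = 0.922716;  √(1−r_s²) = 0.960581
√(n−2) = √76 = 8.717798
t = r_s·√(n−2)/√(1−r_s²) = 0.278 · 8.717798 / 0.960581 = 2.523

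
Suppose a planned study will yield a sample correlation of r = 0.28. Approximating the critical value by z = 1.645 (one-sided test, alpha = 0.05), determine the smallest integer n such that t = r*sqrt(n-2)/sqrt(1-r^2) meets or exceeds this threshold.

Need r·√(n−2)/√(1−r²) ≥ 1.645
√(n−2) ≥ 1.645·√(1−0.0784) / 0.28 = 1.645·0.960000 / 0.28 = 5.6400
n−2 ≥ 31.8096  ⇒  n ≥ 33.8096
Smallest integer n = 34

34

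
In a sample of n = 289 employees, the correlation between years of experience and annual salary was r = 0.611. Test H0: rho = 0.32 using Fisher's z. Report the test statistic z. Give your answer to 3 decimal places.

Fisher z: atanh(0.611) = 0.710516, atanh(0.32) = 0.331647
z = (z_r − z_0)·√(n−3) = (0.710516 − 0.331647)·√286 = 0.378869 · 16.911535 = 6.407

6.407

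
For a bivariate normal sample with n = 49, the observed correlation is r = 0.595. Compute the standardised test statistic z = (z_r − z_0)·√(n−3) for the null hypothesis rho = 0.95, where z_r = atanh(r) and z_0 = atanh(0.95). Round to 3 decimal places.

Fisher z: atanh(0.595) = 0.685371, atanh(0.95) = 1.831781
z = (z_r − z_0)·√(n−3) = (0.685371 − 1.831781)·√46 = -1.146410 · 6.782330 = -7.775

-7.775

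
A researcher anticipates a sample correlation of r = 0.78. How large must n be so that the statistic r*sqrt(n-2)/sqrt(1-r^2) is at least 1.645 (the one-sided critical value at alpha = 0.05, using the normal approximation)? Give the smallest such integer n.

Need r·√(n−2)/√(1−r²) ≥ 1.645
√(n−2) ≥ 1.645·√(1−0.6084) / 0.78 = 1.645·0.625780 / 0.78 = 1.3198
n−2 ≥ 1.7419  ⇒  n ≥ 3.7419
Smallest integer n = 4

4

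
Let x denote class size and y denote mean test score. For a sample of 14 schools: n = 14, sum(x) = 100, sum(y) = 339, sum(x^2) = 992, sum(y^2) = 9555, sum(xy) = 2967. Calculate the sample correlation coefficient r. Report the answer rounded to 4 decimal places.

Numerator: nΣxy − (Σx)(Σy) = 14·2967 − (100)(339) = 7638
Denominator: √[(nΣx²−(Σx)²)(nΣy²−(Σy)²)]
  nΣx²−(Σx)² = 14·992 − 10000 = 3888;  nΣy²−(Σy)² = 14·9555 − 114921 = 18849
  √(3888·18849) = √73284912 = 8560.6607
r = 7638 / 8560.6607 = 0.8922

0.8922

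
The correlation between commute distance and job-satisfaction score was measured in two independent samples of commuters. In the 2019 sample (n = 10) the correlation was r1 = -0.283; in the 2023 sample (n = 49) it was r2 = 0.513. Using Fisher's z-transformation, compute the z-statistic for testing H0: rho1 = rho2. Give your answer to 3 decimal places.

-2.114

Fisher z-transforms: z1 = atanh(-0.283) = -0.290940, z2 = atanh(0.513) = 0.566793; difference d = -0.857733
Var(d) = 1/7 + 1/46 = 0.1428571 + 0.0217391 = 0.1645962
z = d/√Var(d) = -0.857733 / √0.1645962 = -0.857733 / 0.405705 = -2.114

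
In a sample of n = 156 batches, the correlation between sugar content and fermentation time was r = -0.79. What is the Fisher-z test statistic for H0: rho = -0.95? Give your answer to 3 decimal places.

9.405

Fisher z: atanh(-0.79) = -1.071432, atanh(-0.95) = -1.831781
z = (z_r − z_0)·√(n−3) = (-1.071432 − (-1.831781))·√153 = 0.760349 · 12.369317 = 9.405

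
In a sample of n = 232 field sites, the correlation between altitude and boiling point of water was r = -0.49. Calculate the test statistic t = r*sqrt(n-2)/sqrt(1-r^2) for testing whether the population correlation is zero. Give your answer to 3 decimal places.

-8.525

t = r·√(n−2) / √(1−r²) with r = -0.49, n = 232
  = -0.49·√230 / √(1 − 0.2401)
  = -0.49·15.165751 / 0.871722
  = -7.431218 / 0.871722 = -8.525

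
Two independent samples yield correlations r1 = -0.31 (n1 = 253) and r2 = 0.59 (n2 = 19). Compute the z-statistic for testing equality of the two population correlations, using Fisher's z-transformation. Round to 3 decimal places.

-3.871

Fisher z-transforms: z1 = atanh(-0.31) = -0.320545, z2 = atanh(0.59) = 0.677666; difference d = -0.998211
Var(d) = 1/250 + 1/16 = 0.0040000 + 0.0625000 = 0.0665000
z = d/√Var(d) = -0.998211 / √0.0665000 = -0.998211 / 0.257876 = -3.871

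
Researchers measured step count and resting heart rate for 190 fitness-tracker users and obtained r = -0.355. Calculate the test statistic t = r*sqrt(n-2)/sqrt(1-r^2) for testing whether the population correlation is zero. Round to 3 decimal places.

1 − r² = 1 − 0.126025 = 0.873975;  √(1−r²) = 0.934866
√(n−2) = √188 = 13.711309
t = r·√(n−2)/√(1−r²) = -0.355 · 13.711309 / 0.934866 = -5.207

-5.207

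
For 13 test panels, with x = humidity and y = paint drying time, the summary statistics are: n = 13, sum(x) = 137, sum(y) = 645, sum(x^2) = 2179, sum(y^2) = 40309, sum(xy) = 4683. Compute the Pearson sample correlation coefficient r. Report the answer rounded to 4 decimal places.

S_xy = nΣxy − ΣxΣy = 13·4683 − 137·645 = 60879 − 88365 = -27486
S_xx = nΣx² − (Σx)² = 13·2179 − 137² = 28327 − 18769 = 9558
S_yy = nΣy² − (Σy)² = 13·40309 − 645² = 524017 − 416025 = 107992
r = S_xy / √(S_xx·S_yy) = -27486 / √(9558·107992) = -27486 / √1032187536 = -27486 / 32127.6755 = -0.8555

-0.8555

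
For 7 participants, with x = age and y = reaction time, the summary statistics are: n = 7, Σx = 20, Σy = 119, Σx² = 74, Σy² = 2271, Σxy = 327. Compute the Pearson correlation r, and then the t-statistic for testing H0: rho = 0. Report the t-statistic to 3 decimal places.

S_xy = nΣxy − ΣxΣy = 7·327 − 20·119 = 2289 − 2380 = -91
S_xx = nΣx² − (Σx)² = 7·74 − 20² = 518 − 400 = 118
S_yy = nΣy² − (Σy)² = 7·2271 − 119² = 15897 − 14161 = 1736
r = S_xy / √(S_xx·S_yy) = -91 / √(118·1736) = -91 / √204848 = -91 / 452.6014 = -0.2011
t = r·√(n−2)/√(1−r²) = -0.2011·√5 / √(1−0.040441) = -0.449673 / 0.979571 = -0.459

-0.459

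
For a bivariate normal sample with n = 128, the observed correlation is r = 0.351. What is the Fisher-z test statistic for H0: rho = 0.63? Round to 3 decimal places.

-4.191

Fisher z: atanh(0.351) = 0.366584, atanh(0.63) = 0.741416
z = (z_r − z_0)·√(n−3) = (0.366584 − 0.741416)·√125 = -0.374832 · 11.180340 = -4.191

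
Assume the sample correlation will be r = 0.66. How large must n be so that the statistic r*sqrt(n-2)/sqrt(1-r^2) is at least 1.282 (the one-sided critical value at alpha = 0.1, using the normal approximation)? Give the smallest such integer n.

5

Need r·√(n−2)/√(1−r²) ≥ 1.282
√(n−2) ≥ 1.282·√(1−0.4356) / 0.66 = 1.282·0.751266 / 0.66 = 1.4593
n−2 ≥ 2.1296  ⇒  n ≥ 4.1296
Smallest integer n = 5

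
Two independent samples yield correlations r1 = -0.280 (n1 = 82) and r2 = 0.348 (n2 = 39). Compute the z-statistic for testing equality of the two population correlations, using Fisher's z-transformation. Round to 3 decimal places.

-3.237

Fisher z-transforms: z1 = atanh(-0.280) = -0.287682, z2 = atanh(0.348) = 0.363166; difference d = -0.650848
Var(d) = 1/79 + 1/36 = 0.0126582 + 0.0277778 = 0.0404360
z = d/√Var(d) = -0.650848 / √0.0404360 = -0.650848 / 0.201087 = -3.237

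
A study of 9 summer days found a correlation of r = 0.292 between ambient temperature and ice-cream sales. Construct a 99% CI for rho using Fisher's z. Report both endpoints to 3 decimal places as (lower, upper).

(-0.636, 0.875)

Fisher z: z_r = atanh(r) = ½·ln((1+0.292)/(1−0.292)) = 0.300751
SE(z) = 1/√(n−3) = 1/√6 = 0.408248
99% ⇒ z* = 2.576; margin = 2.576·0.408248 = 1.051647
CI on z-scale: (-0.750896, 1.352398)
Back-transform: tanh(-0.750896) = -0.635683, tanh(1.352398) = 0.874618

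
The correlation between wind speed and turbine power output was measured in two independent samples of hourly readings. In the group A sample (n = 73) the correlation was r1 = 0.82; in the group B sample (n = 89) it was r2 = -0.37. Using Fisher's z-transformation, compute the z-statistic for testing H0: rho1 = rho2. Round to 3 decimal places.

z1 = atanh(0.82) = 1.156817,  z2 = atanh(-0.37) = -0.388423
SE = √(1/(n1−3) + 1/(n2−3)) = √(1/70 + 1/86) = √(0.0142857 + 0.0116279) = √0.0259136 = 0.160977
z = (z1 − z2)/SE = (1.156817 − (-0.388423)) / 0.160977 = 1.545240 / 0.160977 = 9.599

9.599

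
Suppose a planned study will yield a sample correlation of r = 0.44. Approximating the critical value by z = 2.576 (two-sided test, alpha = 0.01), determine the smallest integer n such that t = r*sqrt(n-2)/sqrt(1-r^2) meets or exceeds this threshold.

Need r·√(n−2)/√(1−r²) ≥ 2.576
√(n−2) ≥ 2.576·√(1−0.1936) / 0.44 = 2.576·0.897998 / 0.44 = 5.2574
n−2 ≥ 27.6403  ⇒  n ≥ 29.6403
Smallest integer n = 30

30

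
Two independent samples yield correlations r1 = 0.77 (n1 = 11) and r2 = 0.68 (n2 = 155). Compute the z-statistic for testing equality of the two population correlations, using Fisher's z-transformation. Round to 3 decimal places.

0.527

z1 = atanh(0.77) = 1.020328,  z2 = atanh(0.68) = 0.829114
SE = √(1/(n1−3) + 1/(n2−3)) = √(1/8 + 1/152) = √(0.1250000 + 0.0065789) = √0.1315789 = 0.362738
z = (z1 − z2)/SE = (1.020328 − 0.829114) / 0.362738 = 0.191214 / 0.362738 = 0.527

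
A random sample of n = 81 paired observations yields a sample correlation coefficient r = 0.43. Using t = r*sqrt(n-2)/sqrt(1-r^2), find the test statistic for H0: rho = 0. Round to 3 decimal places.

4.233

1 − r² = 1 − 0.1849 = 0.8151;  √(1−r²) = 0.902829
√(n−2) = √79 = 8.888194
t = r·√(n−2)/√(1−r²) = 0.43 · 8.888194 / 0.902829 = 4.233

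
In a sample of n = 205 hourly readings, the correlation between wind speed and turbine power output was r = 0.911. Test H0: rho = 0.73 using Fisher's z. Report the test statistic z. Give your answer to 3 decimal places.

z_r = atanh(0.911) = 1.533373,  z_0 = atanh(0.73) = 0.928727
SE = 1/√(n−3) = 1/√202 = 0.070360
z = (z_r − z_0)/SE = (1.533373 − 0.928727) / 0.070360 = 0.604646 / 0.070360 = 8.594

8.594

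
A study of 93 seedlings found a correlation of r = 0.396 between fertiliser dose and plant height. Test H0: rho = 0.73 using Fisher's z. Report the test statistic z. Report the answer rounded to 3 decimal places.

-4.837

z_r = atanh(0.396) = 0.418896,  z_0 = atanh(0.73) = 0.928727
SE = 1/√(n−3) = 1/√90 = 0.105409
z = (z_r − z_0)/SE = (0.418896 − 0.928727) / 0.105409 = -0.509831 / 0.105409 = -4.837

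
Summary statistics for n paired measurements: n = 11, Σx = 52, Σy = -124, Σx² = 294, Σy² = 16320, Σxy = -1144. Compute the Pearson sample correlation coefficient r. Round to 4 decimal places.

-0.6579

S_xy = nΣxy − ΣxΣy = 11·(-1144) − 52·(-124) = -12584 − (-6448) = -6136
S_xx = nΣx² − (Σx)² = 11·294 − 52² = 3234 − 2704 = 530
S_yy = nΣy² − (Σy)² = 11·16320 − (-124)² = 179520 − 15376 = 164144
r = S_xy / √(S_xx·S_yy) = -6136 / √(530·164144) = -6136 / √86996320 = -6136 / 9327.1818 = -0.6579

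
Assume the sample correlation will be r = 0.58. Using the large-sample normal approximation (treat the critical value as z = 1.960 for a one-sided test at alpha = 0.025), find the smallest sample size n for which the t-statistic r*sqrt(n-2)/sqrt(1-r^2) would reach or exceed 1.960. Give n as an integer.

Need r·√(n−2)/√(1−r²) ≥ 1.960
√(n−2) ≥ 1.960·√(1−0.3364) / 0.58 = 1.960·0.814616 / 0.58 = 2.7528
n−2 ≥ 7.5779  ⇒  n ≥ 9.5779
Smallest integer n = 10

10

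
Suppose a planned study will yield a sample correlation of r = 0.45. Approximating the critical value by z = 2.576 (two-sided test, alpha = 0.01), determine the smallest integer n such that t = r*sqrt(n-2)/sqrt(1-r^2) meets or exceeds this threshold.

Need r·√(n−2)/√(1−r²) ≥ 2.576
√(n−2) ≥ 2.576·√(1−0.2025) / 0.45 = 2.576·0.893029 / 0.45 = 5.1121
n−2 ≥ 26.1336  ⇒  n ≥ 28.1336
Smallest integer n = 29

29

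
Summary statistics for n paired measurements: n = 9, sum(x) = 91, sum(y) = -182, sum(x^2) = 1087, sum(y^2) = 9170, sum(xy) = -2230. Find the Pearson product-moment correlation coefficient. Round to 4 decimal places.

Numerator: nΣxy − (Σx)(Σy) = 9·(-2230) − (91)(-182) = -3508
Denominator: √[(nΣx²−(Σx)²)(nΣy²−(Σy)²)]
  nΣx²−(Σx)² = 9·1087 − 8281 = 1502;  nΣy²−(Σy)² = 9·9170 − 33124 = 49406
  √(1502·49406) = √74207812 = 8614.3956
r = -3508 / 8614.3956 = -0.4072

-0.4072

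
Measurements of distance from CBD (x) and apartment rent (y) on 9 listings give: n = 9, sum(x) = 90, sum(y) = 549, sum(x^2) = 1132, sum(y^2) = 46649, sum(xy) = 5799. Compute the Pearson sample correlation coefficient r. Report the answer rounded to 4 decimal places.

S_xy = nΣxy − ΣxΣy = 9·5799 − 90·549 = 52191 − 49410 = 2781
S_xx = nΣx² − (Σx)² = 9·1132 − 90² = 10188 − 8100 = 2088
S_yy = nΣy² − (Σy)² = 9·46649 − 549² = 419841 − 301401 = 118440
r = S_xy / √(S_xx·S_yy) = 2781 / √(2088·118440) = 2781 / √247302720 = 2781 / 15725.8615 = 0.1768

0.1768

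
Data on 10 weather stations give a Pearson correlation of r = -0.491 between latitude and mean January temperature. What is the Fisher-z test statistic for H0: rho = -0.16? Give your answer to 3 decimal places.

z_r = atanh(-0.491) = -0.537377,  z_0 = atanh(-0.16) = -0.161387
SE = 1/√(n−3) = 1/√7 = 0.377964
z = (z_r − z_0)/SE = (-0.537377 − (-0.161387)) / 0.377964 = -0.375990 / 0.377964 = -0.995

-0.995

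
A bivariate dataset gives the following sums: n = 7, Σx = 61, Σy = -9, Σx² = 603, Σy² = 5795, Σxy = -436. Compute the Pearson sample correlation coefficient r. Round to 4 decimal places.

S_xy = nΣxy − ΣxΣy = 7·(-436) − 61·(-9) = -3052 − (-549) = -2503
S_xx = nΣx² − (Σx)² = 7·603 − 61² = 4221 − 3721 = 500
S_yy = nΣy² − (Σy)² = 7·5795 − (-9)² = 40565 − 81 = 40484
r = S_xy / √(S_xx·S_yy) = -2503 / √(500·40484) = -2503 / √20242000 = -2503 / 4499.1110 = -0.5563

-0.5563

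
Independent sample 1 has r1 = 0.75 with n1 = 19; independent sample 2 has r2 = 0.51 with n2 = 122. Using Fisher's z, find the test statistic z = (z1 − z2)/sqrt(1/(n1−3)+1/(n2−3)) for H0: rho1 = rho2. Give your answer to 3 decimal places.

1.541

z1 = atanh(0.75) = 0.972955,  z2 = atanh(0.51) = 0.562730
SE = √(1/(n1−3) + 1/(n2−3)) = √(1/16 + 1/119) = √(0.0625000 + 0.0084034) = √0.0709034 = 0.266277
z = (z1 − z2)/SE = (0.972955 − 0.562730) / 0.266277 = 0.410225 / 0.266277 = 1.541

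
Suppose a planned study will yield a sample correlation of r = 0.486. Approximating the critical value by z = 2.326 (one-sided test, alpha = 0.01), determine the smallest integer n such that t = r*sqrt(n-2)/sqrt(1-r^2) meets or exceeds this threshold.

20

Need r·√(n−2)/√(1−r²) ≥ 2.326
√(n−2) ≥ 2.326·√(1−0.236196) / 0.486 = 2.326·0.873959 / 0.486 = 4.1828
n−2 ≥ 17.4958  ⇒  n ≥ 19.4958
Smallest integer n = 20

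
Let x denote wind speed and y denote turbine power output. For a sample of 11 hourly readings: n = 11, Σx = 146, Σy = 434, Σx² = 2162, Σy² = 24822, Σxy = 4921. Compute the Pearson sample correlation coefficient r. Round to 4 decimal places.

S_xy = nΣxy − ΣxΣy = 11·4921 − 146·434 = 54131 − 63364 = -9233
S_xx = nΣx² − (Σx)² = 11·2162 − 146² = 23782 − 21316 = 2466
S_yy = nΣy² − (Σy)² = 11·24822 − 434² = 273042 − 188356 = 84686
r = S_xy / √(S_xx·S_yy) = -9233 / √(2466·84686) = -9233 / √208835676 = -9233 / 14451.1479 = -0.6389

-0.6389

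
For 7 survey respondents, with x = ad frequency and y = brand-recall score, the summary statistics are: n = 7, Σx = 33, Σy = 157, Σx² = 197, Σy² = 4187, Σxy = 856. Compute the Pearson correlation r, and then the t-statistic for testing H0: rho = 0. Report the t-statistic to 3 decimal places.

S_xy = nΣxy − ΣxΣy = 7·856 − 33·157 = 5992 − 5181 = 811
S_xx = nΣx² − (Σx)² = 7·197 − 33² = 1379 − 1089 = 290
S_yy = nΣy² − (Σy)² = 7·4187 − 157² = 29309 − 24649 = 4660
r = S_xy / √(S_xx·S_yy) = 811 / √(290·4660) = 811 / √1351400 = 811 / 1162.4973 = 0.6976
t = r·√(n−2)/√(1−r²) = 0.6976·√5 / √(1−0.486646) = 1.559881 / 0.716487 = 2.177

2.177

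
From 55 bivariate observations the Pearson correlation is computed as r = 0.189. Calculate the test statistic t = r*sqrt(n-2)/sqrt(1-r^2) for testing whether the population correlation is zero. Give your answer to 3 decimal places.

1.401

1 − r² = 1 − 0.035721 = 0.964279;  √(1−r²) = 0.981977
√(n−2) = √53 = 7.280110
t = r·√(n−2)/√(1−r²) = 0.189 · 7.280110 / 0.981977 = 1.401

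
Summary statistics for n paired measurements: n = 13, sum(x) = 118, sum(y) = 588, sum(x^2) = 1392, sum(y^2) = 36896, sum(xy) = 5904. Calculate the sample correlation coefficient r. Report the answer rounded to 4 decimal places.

0.3117

S_xy = nΣxy − ΣxΣy = 13·5904 − 118·588 = 76752 − 69384 = 7368
S_xx = nΣx² − (Σx)² = 13·1392 − 118² = 18096 − 13924 = 4172
S_yy = nΣy² − (Σy)² = 13·36896 − 588² = 479648 − 345744 = 133904
r = S_xy / √(S_xx·S_yy) = 7368 / √(4172·133904) = 7368 / √558647488 = 7368 / 23635.7248 = 0.3117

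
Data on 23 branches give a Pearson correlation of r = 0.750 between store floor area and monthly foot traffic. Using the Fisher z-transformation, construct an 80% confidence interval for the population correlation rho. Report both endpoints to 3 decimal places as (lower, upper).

(0.596, 0.851)

z_r = atanh(0.750) = 0.972955;  SE = 1/√(n−3) = 1/√20 = 0.223607
z-limits: 0.972955 ± 1.282·0.223607 = 0.972955 ± 0.286664 = [0.686291, 1.259619]
ρ-limits: (tanh 0.686291, tanh 1.259619) = (0.596, 0.851)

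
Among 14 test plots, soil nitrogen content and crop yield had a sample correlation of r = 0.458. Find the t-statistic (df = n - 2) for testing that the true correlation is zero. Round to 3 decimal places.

1.785

1 − r² = 1 − 0.209764 = 0.790236;  √(1−r²) = 0.888952
√(n−2) = √12 = 3.464102
t = r·√(n−2)/√(1−r²) = 0.458 · 3.464102 / 0.888952 = 1.785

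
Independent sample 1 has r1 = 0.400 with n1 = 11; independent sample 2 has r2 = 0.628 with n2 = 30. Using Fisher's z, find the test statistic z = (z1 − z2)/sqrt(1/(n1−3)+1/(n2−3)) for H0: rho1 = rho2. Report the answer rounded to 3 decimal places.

Fisher z-transforms: z1 = atanh(0.400) = 0.423649, z2 = atanh(0.628) = 0.738107; difference d = -0.314458
Var(d) = 1/8 + 1/27 = 0.1250000 + 0.0370370 = 0.1620370
z = d/√Var(d) = -0.314458 / √0.1620370 = -0.314458 / 0.402538 = -0.781

-0.781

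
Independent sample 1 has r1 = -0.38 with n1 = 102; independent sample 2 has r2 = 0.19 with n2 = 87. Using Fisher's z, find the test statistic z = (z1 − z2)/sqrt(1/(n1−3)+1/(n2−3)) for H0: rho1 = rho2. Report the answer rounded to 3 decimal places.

Fisher z-transforms: z1 = atanh(-0.38) = -0.400060, z2 = atanh(0.19) = 0.192337; difference d = -0.592397
Var(d) = 1/99 + 1/84 = 0.0101010 + 0.0119048 = 0.0220058
z = d/√Var(d) = -0.592397 / √0.0220058 = -0.592397 / 0.148344 = -3.993

-3.993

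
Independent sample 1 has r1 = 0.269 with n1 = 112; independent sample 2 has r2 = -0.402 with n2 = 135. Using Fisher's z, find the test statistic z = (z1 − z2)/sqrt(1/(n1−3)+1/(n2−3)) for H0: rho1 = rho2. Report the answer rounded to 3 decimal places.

5.423

Fisher z-transforms: z1 = atanh(0.269) = 0.275786, z2 = atanh(-0.402) = -0.426032; difference d = 0.701818
Var(d) = 1/109 + 1/132 = 0.0091743 + 0.0075758 = 0.0167501
z = d/√Var(d) = 0.701818 / √0.0167501 = 0.701818 / 0.129422 = 5.423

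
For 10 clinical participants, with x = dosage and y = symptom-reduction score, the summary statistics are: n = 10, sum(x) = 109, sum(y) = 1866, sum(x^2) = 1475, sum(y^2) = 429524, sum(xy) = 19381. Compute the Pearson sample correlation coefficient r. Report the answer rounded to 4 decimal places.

-0.1984

Numerator: nΣxy − (Σx)(Σy) = 10·19381 − (109)(1866) = -9584
Denominator: √[(nΣx²−(Σx)²)(nΣy²−(Σy)²)]
  nΣx²−(Σx)² = 10·1475 − 11881 = 2869;  nΣy²−(Σy)² = 10·429524 − 3481956 = 813284
  √(2869·813284) = √2333311796 = 48304.3662
r = -9584 / 48304.3662 = -0.1984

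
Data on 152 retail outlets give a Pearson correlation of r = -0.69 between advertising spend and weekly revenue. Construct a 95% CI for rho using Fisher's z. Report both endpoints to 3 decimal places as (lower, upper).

Fisher z: z_r = atanh(r) = ½·ln((1+(-0.69))/(1−(-0.69))) = -0.847956
SE(z) = 1/√(n−3) = 1/√149 = 0.081923
95% ⇒ z* = 1.960; margin = 1.960·0.081923 = 0.160569
CI on z-scale: (-1.008525, -0.687387)
Back-transform: tanh(-1.008525) = -0.765151, tanh(-0.687387) = -0.596301

(-0.765, -0.596)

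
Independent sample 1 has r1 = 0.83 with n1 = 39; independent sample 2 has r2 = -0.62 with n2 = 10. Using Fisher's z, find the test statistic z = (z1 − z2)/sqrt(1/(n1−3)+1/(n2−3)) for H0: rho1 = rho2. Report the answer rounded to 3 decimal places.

z1 = atanh(0.83) = 1.188136,  z2 = atanh(-0.62) = -0.725005
SE = √(1/(n1−3) + 1/(n2−3)) = √(1/36 + 1/7) = √(0.0277778 + 0.1428571) = √0.1706349 = 0.413080
z = (z1 − z2)/SE = (1.188136 − (-0.725005)) / 0.413080 = 1.913141 / 0.413080 = 4.631

4.631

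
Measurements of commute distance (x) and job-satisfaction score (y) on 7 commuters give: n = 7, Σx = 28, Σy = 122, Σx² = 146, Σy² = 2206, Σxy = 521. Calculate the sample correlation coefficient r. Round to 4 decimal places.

Numerator: nΣxy − (Σx)(Σy) = 7·521 − (28)(122) = 231
Denominator: √[(nΣx²−(Σx)²)(nΣy²−(Σy)²)]
  nΣx²−(Σx)² = 7·146 − 784 = 238;  nΣy²−(Σy)² = 7·2206 − 14884 = 558
  √(238·558) = √132804 = 364.4228
r = 231 / 364.4228 = 0.6339

0.6339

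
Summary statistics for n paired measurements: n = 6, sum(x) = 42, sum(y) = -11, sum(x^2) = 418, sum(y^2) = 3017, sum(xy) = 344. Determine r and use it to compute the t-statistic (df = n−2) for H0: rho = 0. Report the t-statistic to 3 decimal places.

S_xy = nΣxy − ΣxΣy = 6·344 − 42·(-11) = 2064 − (-462) = 2526
S_xx = nΣx² − (Σx)² = 6·418 − 42² = 2508 − 1764 = 744
S_yy = nΣy² − (Σy)² = 6·3017 − (-11)² = 18102 − 121 = 17981
r = S_xy / √(S_xx·S_yy) = 2526 / √(744·17981) = 2526 / √13377864 = 2526 / 3657.5762 = 0.6906
t = r·√(n−2)/√(1−r²) = 0.6906·√4 / √(1−0.476928) = 1.381200 / 0.723237 = 1.910

1.910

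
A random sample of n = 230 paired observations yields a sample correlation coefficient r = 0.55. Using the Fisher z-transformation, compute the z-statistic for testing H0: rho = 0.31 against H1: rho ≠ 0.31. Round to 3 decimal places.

Fisher z: atanh(0.55) = 0.618381, atanh(0.31) = 0.320545
z = (z_r − z_0)·√(n−3) = (0.618381 − 0.320545)·√227 = 0.297836 · 15.066519 = 4.487

4.487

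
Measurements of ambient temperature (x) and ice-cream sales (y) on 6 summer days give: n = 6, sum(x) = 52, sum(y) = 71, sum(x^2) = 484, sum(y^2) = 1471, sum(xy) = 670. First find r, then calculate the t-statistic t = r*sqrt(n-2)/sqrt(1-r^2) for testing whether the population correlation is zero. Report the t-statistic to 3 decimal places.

S_xy = nΣxy − ΣxΣy = 6·670 − 52·71 = 4020 − 3692 = 328
S_xx = nΣx² − (Σx)² = 6·484 − 52² = 2904 − 2704 = 200
S_yy = nΣy² − (Σy)² = 6·1471 − 71² = 8826 − 5041 = 3785
r = S_xy / √(S_xx·S_yy) = 328 / √(200·3785) = 328 / √757000 = 328 / 870.0575 = 0.3770
t = r·√(n−2)/√(1−r²) = 0.3770·√4 / √(1−0.142129) = 0.754000 / 0.926213 = 0.814

0.814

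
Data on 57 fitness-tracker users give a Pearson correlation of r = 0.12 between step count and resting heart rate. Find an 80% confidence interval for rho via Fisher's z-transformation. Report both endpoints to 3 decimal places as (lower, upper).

z_r = atanh(0.12) = 0.120581;  SE = 1/√(n−3) = 1/√54 = 0.136083
z-limits: 0.120581 ± 1.282·0.136083 = 0.120581 ± 0.174458 = [-0.053877, 0.295039]
ρ-limits: (tanh -0.053877, tanh 0.295039) = (-0.054, 0.287)

(-0.054, 0.287)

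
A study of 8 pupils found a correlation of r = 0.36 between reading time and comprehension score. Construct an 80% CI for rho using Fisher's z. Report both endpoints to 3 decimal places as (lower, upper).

Fisher z: z_r = atanh(r) = ½·ln((1+0.36)/(1−0.36)) = 0.376886
SE(z) = 1/√(n−3) = 1/√5 = 0.447214
80% ⇒ z* = 1.282; margin = 1.282·0.447214 = 0.573328
CI on z-scale: (-0.196442, 0.950214)
Back-transform: tanh(-0.196442) = -0.193954, tanh(0.950214) = 0.739880

(-0.194, 0.740)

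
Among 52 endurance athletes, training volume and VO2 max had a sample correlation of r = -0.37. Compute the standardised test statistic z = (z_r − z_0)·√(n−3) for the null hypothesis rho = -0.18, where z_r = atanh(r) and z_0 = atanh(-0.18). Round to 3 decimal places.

z_r = atanh(-0.37) = -0.388423,  z_0 = atanh(-0.18) = -0.181983
SE = 1/√(n−3) = 1/√49 = 0.142857
z = (z_r − z_0)/SE = (-0.388423 − (-0.181983)) / 0.142857 = -0.206440 / 0.142857 = -1.445

-1.445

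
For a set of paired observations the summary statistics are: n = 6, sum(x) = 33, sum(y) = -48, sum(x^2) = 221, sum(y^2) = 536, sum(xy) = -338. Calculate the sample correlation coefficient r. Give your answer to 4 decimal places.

-0.9550

S_xy = nΣxy − ΣxΣy = 6·(-338) − 33·(-48) = -2028 − (-1584) = -444
S_xx = nΣx² − (Σx)² = 6·221 − 33² = 1326 − 1089 = 237
S_yy = nΣy² − (Σy)² = 6·536 − (-48)² = 3216 − 2304 = 912
r = S_xy / √(S_xx·S_yy) = -444 / √(237·912) = -444 / √216144 = -444 / 464.9129 = -0.9550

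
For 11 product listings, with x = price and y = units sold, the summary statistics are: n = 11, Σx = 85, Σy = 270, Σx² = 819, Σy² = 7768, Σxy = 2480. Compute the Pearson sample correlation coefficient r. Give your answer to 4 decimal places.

S_xy = nΣxy − ΣxΣy = 11·2480 − 85·270 = 27280 − 22950 = 4330
S_xx = nΣx² − (Σx)² = 11·819 − 85² = 9009 − 7225 = 1784
S_yy = nΣy² − (Σy)² = 11·7768 − 270² = 85448 − 72900 = 12548
r = S_xy / √(S_xx·S_yy) = 4330 / √(1784·12548) = 4330 / √22385632 = 4330 / 4731.3457 = 0.9152

0.9152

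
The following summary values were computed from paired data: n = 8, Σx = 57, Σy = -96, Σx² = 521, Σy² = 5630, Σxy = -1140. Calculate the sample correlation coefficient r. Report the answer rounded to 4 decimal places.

Numerator: nΣxy − (Σx)(Σy) = 8·(-1140) − (57)(-96) = -3648
Denominator: √[(nΣx²−(Σx)²)(nΣy²−(Σy)²)]
  nΣx²−(Σx)² = 8·521 − 3249 = 919;  nΣy²−(Σy)² = 8·5630 − 9216 = 35824
  √(919·35824) = √32922256 = 5737.7919
r = -3648 / 5737.7919 = -0.6358

-0.6358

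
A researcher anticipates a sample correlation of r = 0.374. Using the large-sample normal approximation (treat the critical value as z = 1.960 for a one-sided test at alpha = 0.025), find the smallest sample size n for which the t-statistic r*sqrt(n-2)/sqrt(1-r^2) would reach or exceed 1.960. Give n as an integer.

r√(n−2)/√(1−r²) ≥ 1.960  ⇔  n−2 ≥ (1.960)²·(1−r²)/r²
(1−r²)/r² = (1−0.139876)/0.139876 = 6.1492
n ≥ 2 + 3.8416·6.1492 = 2 + 23.6228 = 25.6228
⌈25.6228⌉ = 26

26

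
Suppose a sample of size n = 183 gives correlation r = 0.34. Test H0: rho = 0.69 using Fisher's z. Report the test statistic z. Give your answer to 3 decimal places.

-6.626

Fisher z: atanh(0.34) = 0.354093, atanh(0.69) = 0.847956
z = (z_r − z_0)·√(n−3) = (0.354093 − 0.847956)·√180 = -0.493863 · 13.416408 = -6.626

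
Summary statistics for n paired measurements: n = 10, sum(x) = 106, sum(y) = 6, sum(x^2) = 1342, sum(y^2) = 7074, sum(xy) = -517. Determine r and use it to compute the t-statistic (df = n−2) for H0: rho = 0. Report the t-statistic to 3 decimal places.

-1.495

Numerator: nΣxy − (Σx)(Σy) = 10·(-517) − (106)(6) = -5806
Denominator: √[(nΣx²−(Σx)²)(nΣy²−(Σy)²)]
  nΣx²−(Σx)² = 10·1342 − 11236 = 2184;  nΣy²−(Σy)² = 10·7074 − 36 = 70704
  √(2184·70704) = √154417536 = 12426.4853
r = -5806 / 12426.4853 = -0.4672
t = r·√(n−2)/√(1−r²) = -0.4672·√8 / √(1−0.218276) = -1.321441 / 0.884152 = -1.495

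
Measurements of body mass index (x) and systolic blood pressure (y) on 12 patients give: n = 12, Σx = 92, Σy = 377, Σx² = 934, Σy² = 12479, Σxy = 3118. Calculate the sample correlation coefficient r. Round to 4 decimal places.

0.5975

Numerator: nΣxy − (Σx)(Σy) = 12·3118 − (92)(377) = 2732
Denominator: √[(nΣx²−(Σx)²)(nΣy²−(Σy)²)]
  nΣx²−(Σx)² = 12·934 − 8464 = 2744;  nΣy²−(Σy)² = 12·12479 − 142129 = 7619
  √(2744·7619) = √20906536 = 4572.3666
r = 2732 / 4572.3666 = 0.5975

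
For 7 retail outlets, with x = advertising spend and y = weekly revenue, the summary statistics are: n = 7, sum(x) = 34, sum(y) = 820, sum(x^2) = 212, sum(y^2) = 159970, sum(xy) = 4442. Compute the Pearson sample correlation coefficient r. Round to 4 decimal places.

S_xy = nΣxy − ΣxΣy = 7·4442 − 34·820 = 31094 − 27880 = 3214
S_xx = nΣx² − (Σx)² = 7·212 − 34² = 1484 − 1156 = 328
S_yy = nΣy² − (Σy)² = 7·159970 − 820² = 1119790 − 672400 = 447390
r = S_xy / √(S_xx·S_yy) = 3214 / √(328·447390) = 3214 / √146743920 = 3214 / 12113.7905 = 0.2653

0.2653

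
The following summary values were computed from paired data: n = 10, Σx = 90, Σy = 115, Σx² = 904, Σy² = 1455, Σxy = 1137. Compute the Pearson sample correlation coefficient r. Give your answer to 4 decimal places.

0.9140

S_xy = nΣxy − ΣxΣy = 10·1137 − 90·115 = 11370 − 10350 = 1020
S_xx = nΣx² − (Σx)² = 10·904 − 90² = 9040 − 8100 = 940
S_yy = nΣy² − (Σy)² = 10·1455 − 115² = 14550 − 13225 = 1325
r = S_xy / √(S_xx·S_yy) = 1020 / √(940·1325) = 1020 / √1245500 = 1020 / 1116.0197 = 0.9140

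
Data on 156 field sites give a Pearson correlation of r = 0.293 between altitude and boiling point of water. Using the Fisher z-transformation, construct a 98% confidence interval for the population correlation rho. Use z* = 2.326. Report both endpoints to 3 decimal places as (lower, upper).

(0.113, 0.454)

z_r = atanh(0.293) = 0.301845;  SE = 1/√(n−3) = 1/√153 = 0.080845
z-limits: 0.301845 ± 2.326·0.080845 = 0.301845 ± 0.188045 = [0.113800, 0.489890]
ρ-limits: (tanh 0.113800, tanh 0.489890) = (0.113, 0.454)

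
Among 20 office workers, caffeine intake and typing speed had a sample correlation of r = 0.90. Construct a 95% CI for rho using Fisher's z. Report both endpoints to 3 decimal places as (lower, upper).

(0.760, 0.960)

z_r = atanh(0.90) = 1.472219;  SE = 1/√(n−3) = 1/√17 = 0.242536
z-limits: 1.472219 ± 1.960·0.242536 = 1.472219 ± 0.475371 = [0.996848, 1.947590]
ρ-limits: (tanh 0.996848, tanh 1.947590) = (0.760, 0.960)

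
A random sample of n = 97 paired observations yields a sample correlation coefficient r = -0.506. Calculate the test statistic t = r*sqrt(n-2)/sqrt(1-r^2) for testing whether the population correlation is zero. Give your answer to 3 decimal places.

-5.718

t = r·√(n−2) / √(1−r²) with r = -0.506, n = 97
  = -0.506·√95 / √(1 − 0.256036)
  = -0.506·9.746794 / 0.862533
  = -4.931878 / 0.862533 = -5.718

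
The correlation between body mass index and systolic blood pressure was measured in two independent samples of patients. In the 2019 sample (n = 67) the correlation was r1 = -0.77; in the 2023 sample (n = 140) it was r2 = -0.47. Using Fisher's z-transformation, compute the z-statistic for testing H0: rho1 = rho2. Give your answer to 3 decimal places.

z1 = atanh(-0.77) = -1.020328,  z2 = atanh(-0.47) = -0.510070
SE = √(1/(n1−3) + 1/(n2−3)) = √(1/64 + 1/137) = √(0.0156250 + 0.0072993) = √0.0229243 = 0.151408
z = (z1 − z2)/SE = (-1.020328 − (-0.510070)) / 0.151408 = -0.510258 / 0.151408 = -3.370

-3.370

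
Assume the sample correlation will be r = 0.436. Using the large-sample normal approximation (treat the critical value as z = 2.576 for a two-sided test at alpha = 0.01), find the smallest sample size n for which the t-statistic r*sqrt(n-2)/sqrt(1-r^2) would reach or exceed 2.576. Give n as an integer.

31

Need r·√(n−2)/√(1−r²) ≥ 2.576
√(n−2) ≥ 2.576·√(1−0.190096) / 0.436 = 2.576·0.899947 / 0.436 = 5.3171
n−2 ≥ 28.2716  ⇒  n ≥ 30.2716
Smallest integer n = 31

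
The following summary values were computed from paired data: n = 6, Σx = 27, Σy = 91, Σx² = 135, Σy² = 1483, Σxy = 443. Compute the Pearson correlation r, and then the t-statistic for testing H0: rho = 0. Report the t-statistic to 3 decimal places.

S_xy = nΣxy − ΣxΣy = 6·443 − 27·91 = 2658 − 2457 = 201
S_xx = nΣx² − (Σx)² = 6·135 − 27² = 810 − 729 = 81
S_yy = nΣy² − (Σy)² = 6·1483 − 91² = 8898 − 8281 = 617
r = S_xy / √(S_xx·S_yy) = 201 / √(81·617) = 201 / √49977 = 201 / 223.5554 = 0.8991
t = r·√(n−2)/√(1−r²) = 0.8991·√4 / √(1−0.808381) = 1.798200 / 0.437743 = 4.108

4.108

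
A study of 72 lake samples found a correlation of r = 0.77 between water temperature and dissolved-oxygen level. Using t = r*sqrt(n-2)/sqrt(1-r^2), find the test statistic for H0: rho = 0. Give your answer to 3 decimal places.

10.097

t = r·√(n−2) / √(1−r²) with r = 0.77, n = 72
  = 0.77·√70 / √(1 − 0.5929)
  = 0.77·8.366600 / 0.638044
  = 6.442282 / 0.638044 = 10.097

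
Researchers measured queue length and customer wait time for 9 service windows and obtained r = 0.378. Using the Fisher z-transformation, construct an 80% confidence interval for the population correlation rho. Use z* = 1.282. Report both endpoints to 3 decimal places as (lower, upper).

(-0.125, 0.726)

z_r = atanh(0.378) = 0.397724;  SE = 1/√(n−3) = 1/√6 = 0.408248
z-limits: 0.397724 ± 1.282·0.408248 = 0.397724 ± 0.523374 = [-0.125650, 0.921098]
ρ-limits: (tanh -0.125650, tanh 0.921098) = (-0.125, 0.726)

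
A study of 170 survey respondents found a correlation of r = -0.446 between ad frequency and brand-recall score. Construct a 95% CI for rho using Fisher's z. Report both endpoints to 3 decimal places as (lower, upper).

Fisher z: z_r = atanh(r) = ½·ln((1+(-0.446))/(1−(-0.446))) = -0.479696
SE(z) = 1/√(n−3) = 1/√167 = 0.077382
95% ⇒ z* = 1.960; margin = 1.960·0.077382 = 0.151669
CI on z-scale: (-0.631365, -0.328027)
Back-transform: tanh(-0.631365) = -0.558991, tanh(-0.328027) = -0.316747

(-0.559, -0.317)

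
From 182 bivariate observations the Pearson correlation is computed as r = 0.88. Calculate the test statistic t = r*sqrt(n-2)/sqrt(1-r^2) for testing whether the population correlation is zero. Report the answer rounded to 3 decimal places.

24.857

t = r·√(n−2) / √(1−r²) with r = 0.88, n = 182
  = 0.88·√180 / √(1 − 0.7744)
  = 0.88·13.416408 / 0.474974
  = 11.806439 / 0.474974 = 24.857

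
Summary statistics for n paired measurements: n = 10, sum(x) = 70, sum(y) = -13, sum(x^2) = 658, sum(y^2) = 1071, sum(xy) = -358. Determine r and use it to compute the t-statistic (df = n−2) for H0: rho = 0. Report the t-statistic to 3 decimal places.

Numerator: nΣxy − (Σx)(Σy) = 10·(-358) − (70)(-13) = -2670
Denominator: √[(nΣx²−(Σx)²)(nΣy²−(Σy)²)]
  nΣx²−(Σx)² = 10·658 − 4900 = 1680;  nΣy²−(Σy)² = 10·1071 − 169 = 10541
  √(1680·10541) = √17708880 = 4208.1920
r = -2670 / 4208.1920 = -0.6345
t = r·√(n−2)/√(1−r²) = -0.6345·√8 / √(1−0.402590) = -1.794637 / 0.772923 = -2.322

-2.322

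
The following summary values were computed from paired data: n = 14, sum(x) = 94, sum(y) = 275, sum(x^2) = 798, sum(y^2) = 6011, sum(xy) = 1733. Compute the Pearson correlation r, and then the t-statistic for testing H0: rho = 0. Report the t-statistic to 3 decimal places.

-1.319

Numerator: nΣxy − (Σx)(Σy) = 14·1733 − (94)(275) = -1588
Denominator: √[(nΣx²−(Σx)²)(nΣy²−(Σy)²)]
  nΣx²−(Σx)² = 14·798 − 8836 = 2336;  nΣy²−(Σy)² = 14·6011 − 75625 = 8529
  √(2336·8529) = √19923744 = 4463.6021
r = -1588 / 4463.6021 = -0.3558
t = r·√(n−2)/√(1−r²) = -0.3558·√12 / √(1−0.126594) = -1.232527 / 0.934562 = -1.319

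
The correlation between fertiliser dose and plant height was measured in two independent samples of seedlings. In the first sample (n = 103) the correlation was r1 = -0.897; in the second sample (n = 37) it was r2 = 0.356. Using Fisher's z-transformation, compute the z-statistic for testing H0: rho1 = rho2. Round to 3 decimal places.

Fisher z-transforms: z1 = atanh(-0.897) = -1.456650, z2 = atanh(0.356) = 0.372298; difference d = -1.828948
Var(d) = 1/100 + 1/34 = 0.0100000 + 0.0294118 = 0.0394118
z = d/√Var(d) = -1.828948 / √0.0394118 = -1.828948 / 0.198524 = -9.213

-9.213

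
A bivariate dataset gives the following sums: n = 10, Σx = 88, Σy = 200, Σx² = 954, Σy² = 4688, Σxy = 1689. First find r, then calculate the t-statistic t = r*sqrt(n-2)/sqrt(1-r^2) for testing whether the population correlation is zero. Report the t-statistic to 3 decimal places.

S_xy = nΣxy − ΣxΣy = 10·1689 − 88·200 = 16890 − 17600 = -710
S_xx = nΣx² − (Σx)² = 10·954 − 88² = 9540 − 7744 = 1796
S_yy = nΣy² − (Σy)² = 10·4688 − 200² = 46880 − 40000 = 6880
r = S_xy / √(S_xx·S_yy) = -710 / √(1796·6880) = -710 / √12356480 = -710 / 3515.1785 = -0.2020
t = r·√(n−2)/√(1−r²) = -0.2020·√8 / √(1−0.040804) = -0.571342 / 0.979386 = -0.583

-0.583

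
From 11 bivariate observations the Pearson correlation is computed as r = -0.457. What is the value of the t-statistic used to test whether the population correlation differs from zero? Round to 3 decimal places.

1 − r² = 1 − 0.208849 = 0.791151;  √(1−r²) = 0.889467
√(n−2) = √9 = 3.000000
t = r·√(n−2)/√(1−r²) = -0.457 · 3.000000 / 0.889467 = -1.541

-1.541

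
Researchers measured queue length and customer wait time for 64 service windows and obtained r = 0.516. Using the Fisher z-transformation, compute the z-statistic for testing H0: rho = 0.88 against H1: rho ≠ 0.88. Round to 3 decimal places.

-6.286

Fisher z: atanh(0.516) = 0.570873, atanh(0.88) = 1.375768
z = (z_r − z_0)·√(n−3) = (0.570873 − 1.375768)·√61 = -0.804895 · 7.810250 = -6.286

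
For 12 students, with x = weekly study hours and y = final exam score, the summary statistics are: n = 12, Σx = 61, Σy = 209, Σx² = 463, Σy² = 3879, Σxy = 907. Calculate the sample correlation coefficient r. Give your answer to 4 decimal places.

-0.8131

S_xy = nΣxy − ΣxΣy = 12·907 − 61·209 = 10884 − 12749 = -1865
S_xx = nΣx² − (Σx)² = 12·463 − 61² = 5556 − 3721 = 1835
S_yy = nΣy² − (Σy)² = 12·3879 − 209² = 46548 − 43681 = 2867
r = S_xy / √(S_xx·S_yy) = -1865 / √(1835·2867) = -1865 / √5260945 = -1865 / 2293.6750 = -0.8131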